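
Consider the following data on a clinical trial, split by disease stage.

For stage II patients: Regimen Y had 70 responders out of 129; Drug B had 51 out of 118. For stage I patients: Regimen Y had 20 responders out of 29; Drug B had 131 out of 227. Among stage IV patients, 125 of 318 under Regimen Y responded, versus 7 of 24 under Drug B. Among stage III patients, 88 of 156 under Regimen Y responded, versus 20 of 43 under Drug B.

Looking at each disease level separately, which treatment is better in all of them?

Stage II: Regimen Y 70/129 = 54.3%, Drug B 51/118 = 43.2% → Regimen Y
Stage I: Regimen Y 20/29 = 69.0%, Drug B 131/227 = 57.7% → Regimen Y
Stage IV: Regimen Y 125/318 = 39.3%, Drug B 7/24 = 29.2% → Regimen Y
Stage III: Regimen Y 88/156 = 56.4%, Drug B 20/43 = 46.5% → Regimen Y
Regimen Y has the higher rate in all 4 groups.

Regimen Y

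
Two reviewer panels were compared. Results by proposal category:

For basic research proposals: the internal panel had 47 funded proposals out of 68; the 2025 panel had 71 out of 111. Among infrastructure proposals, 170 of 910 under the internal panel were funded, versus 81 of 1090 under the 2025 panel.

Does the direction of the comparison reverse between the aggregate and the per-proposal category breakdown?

Basic research: the internal panel 47/68 = 69.1%, the 2025 panel 71/111 = 64.0% → the internal panel
Infrastructure: the internal panel 170/910 = 18.7%, the 2025 panel 81/1090 = 7.4% → the internal panel
Overall: the internal panel 217/978 = 22.2%, the 2025 panel 152/1201 = 12.7% → the internal panel
The internal panel wins overall and in every proposal group — no reversal.

No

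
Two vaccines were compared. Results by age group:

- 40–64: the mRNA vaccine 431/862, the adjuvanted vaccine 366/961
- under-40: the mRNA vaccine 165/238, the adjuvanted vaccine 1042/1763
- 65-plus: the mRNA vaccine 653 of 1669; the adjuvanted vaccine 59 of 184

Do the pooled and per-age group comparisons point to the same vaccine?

40–64: the mRNA vaccine 431/862 = 50.0%, the adjuvanted vaccine 366/961 = 38.1% → the mRNA vaccine
Under-40: the mRNA vaccine 165/238 = 69.3%, the adjuvanted vaccine 1042/1763 = 59.1% → the mRNA vaccine
65-plus: the mRNA vaccine 653/1669 = 39.1%, the adjuvanted vaccine 59/184 = 32.1% → the mRNA vaccine
Overall: the mRNA vaccine 1249/2769 = 45.1%, the adjuvanted vaccine 1467/2908 = 50.4% → the adjuvanted vaccine
The mRNA vaccine wins each age group but the adjuvanted vaccine wins overall — the comparison reverses. The mRNA vaccine's recipients skew toward 65-plus, which has a lower base rate.

No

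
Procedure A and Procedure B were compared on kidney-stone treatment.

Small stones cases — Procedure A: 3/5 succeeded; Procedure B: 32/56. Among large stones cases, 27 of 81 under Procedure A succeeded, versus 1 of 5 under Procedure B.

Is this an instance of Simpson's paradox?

Yes

Small stones: Procedure A 3/5 = 60.0%, Procedure B 32/56 = 57.1% → Procedure A
Large stones: Procedure A 27/81 = 33.3%, Procedure B 1/5 = 20.0% → Procedure A
Overall: Procedure A 30/86 = 34.9%, Procedure B 33/61 = 54.1% → Procedure B
Procedure A wins each stone group but Procedure B wins overall — the comparison reverses. Procedure A's cases skew toward large stones, which has a lower base rate.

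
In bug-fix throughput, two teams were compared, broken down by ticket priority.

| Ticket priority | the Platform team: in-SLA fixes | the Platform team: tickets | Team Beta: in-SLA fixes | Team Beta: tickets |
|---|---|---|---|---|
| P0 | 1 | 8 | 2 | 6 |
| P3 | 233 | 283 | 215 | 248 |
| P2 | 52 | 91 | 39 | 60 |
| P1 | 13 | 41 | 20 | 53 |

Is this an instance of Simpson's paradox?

P0: the Platform team 1/8 = 12.5%, Team Beta 2/6 = 33.3% → Team Beta
P3: the Platform team 233/283 = 82.3%, Team Beta 215/248 = 86.7% → Team Beta
P2: the Platform team 52/91 = 57.1%, Team Beta 39/60 = 65.0% → Team Beta
P1: the Platform team 13/41 = 31.7%, Team Beta 20/53 = 37.7% → Team Beta
Overall: the Platform team 299/423 = 70.7%, Team Beta 276/367 = 75.2% → Team Beta
Team Beta wins overall and in every ticket group — no reversal.

No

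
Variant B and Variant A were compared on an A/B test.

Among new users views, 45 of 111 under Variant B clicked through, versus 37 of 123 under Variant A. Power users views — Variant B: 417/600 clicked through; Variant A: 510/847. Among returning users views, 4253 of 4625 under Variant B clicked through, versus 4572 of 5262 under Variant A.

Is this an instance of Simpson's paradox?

No

New users: Variant B 45/111 = 40.5%, Variant A 37/123 = 30.1% → Variant B
Power users: Variant B 417/600 = 69.5%, Variant A 510/847 = 60.2% → Variant B
Returning users: Variant B 4253/4625 = 92.0%, Variant A 4572/5262 = 86.9% → Variant B
Overall: Variant B 4715/5336 = 88.4%, Variant A 5119/6232 = 82.1% → Variant B
Variant B wins overall and in every user group — no reversal.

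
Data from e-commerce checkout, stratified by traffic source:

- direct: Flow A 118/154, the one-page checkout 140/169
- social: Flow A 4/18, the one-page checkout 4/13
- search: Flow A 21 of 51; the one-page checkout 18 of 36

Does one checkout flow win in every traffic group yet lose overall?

No

Direct: Flow A 118/154 = 76.6%, the one-page checkout 140/169 = 82.8% → the one-page checkout
Social: Flow A 4/18 = 22.2%, the one-page checkout 4/13 = 30.8% → the one-page checkout
Search: Flow A 21/51 = 41.2%, the one-page checkout 18/36 = 50.0% → the one-page checkout
Overall: Flow A 143/223 = 64.1%, the one-page checkout 162/218 = 74.3% → the one-page checkout
The one-page checkout wins overall and in every traffic group — no reversal.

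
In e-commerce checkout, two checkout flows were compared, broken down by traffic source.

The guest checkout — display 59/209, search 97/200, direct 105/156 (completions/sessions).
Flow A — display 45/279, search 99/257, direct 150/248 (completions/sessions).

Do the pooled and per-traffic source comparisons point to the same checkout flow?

Yes

Display: the guest checkout 59/209 = 28.2%, Flow A 45/279 = 16.1% → the guest checkout
Search: the guest checkout 97/200 = 48.5%, Flow A 99/257 = 38.5% → the guest checkout
Direct: the guest checkout 105/156 = 67.3%, Flow A 150/248 = 60.5% → the guest checkout
Overall: the guest checkout 261/565 = 46.2%, Flow A 294/784 = 37.5% → the guest checkout
The guest checkout wins overall and in every traffic group — no reversal.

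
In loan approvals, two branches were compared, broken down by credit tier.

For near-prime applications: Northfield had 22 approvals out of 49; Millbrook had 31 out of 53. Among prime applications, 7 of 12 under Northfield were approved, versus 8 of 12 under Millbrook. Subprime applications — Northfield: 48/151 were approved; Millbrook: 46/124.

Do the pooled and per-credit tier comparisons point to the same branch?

Near-prime: Northfield 22/49 = 44.9%, Millbrook 31/53 = 58.5% → Millbrook
Prime: Northfield 7/12 = 58.3%, Millbrook 8/12 = 66.7% → Millbrook
Subprime: Northfield 48/151 = 31.8%, Millbrook 46/124 = 37.1% → Millbrook
Overall: Northfield 77/212 = 36.3%, Millbrook 85/189 = 45.0% → Millbrook
Millbrook wins overall and in every credit group — no reversal.

Yes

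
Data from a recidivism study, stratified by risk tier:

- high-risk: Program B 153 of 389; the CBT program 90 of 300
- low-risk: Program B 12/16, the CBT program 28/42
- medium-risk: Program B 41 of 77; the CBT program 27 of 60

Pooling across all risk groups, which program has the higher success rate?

Program B

High-risk: Program B 153/389 = 39.3%, the CBT program 90/300 = 30.0% → Program B
Low-risk: Program B 12/16 = 75.0%, the CBT program 28/42 = 66.7% → Program B
Medium-risk: Program B 41/77 = 53.2%, the CBT program 27/60 = 45.0% → Program B
Overall: Program B 206/482 = 42.7%, the CBT program 145/402 = 36.1% → Program B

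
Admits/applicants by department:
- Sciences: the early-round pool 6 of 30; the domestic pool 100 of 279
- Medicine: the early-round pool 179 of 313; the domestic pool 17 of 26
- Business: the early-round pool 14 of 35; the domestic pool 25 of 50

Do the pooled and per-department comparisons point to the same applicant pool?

No

Sciences: the early-round pool 6/30 = 20.0%, the domestic pool 100/279 = 35.8% → the domestic pool
Medicine: the early-round pool 179/313 = 57.2%, the domestic pool 17/26 = 65.4% → the domestic pool
Business: the early-round pool 14/35 = 40.0%, the domestic pool 25/50 = 50.0% → the domestic pool
Overall: the early-round pool 199/378 = 52.6%, the domestic pool 142/355 = 40.0% → the early-round pool
The domestic pool wins each department group but the early-round pool wins overall — the comparison reverses. The domestic pool's applicants skew toward Sciences, which has a lower base rate.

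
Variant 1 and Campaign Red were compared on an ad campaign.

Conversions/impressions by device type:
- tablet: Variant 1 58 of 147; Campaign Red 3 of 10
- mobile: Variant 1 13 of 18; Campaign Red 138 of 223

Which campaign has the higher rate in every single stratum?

Variant 1

Tablet: Variant 1 58/147 = 39.5%, Campaign Red 3/10 = 30.0% → Variant 1
Mobile: Variant 1 13/18 = 72.2%, Campaign Red 138/223 = 61.9% → Variant 1
Variant 1 has the higher rate in both groups.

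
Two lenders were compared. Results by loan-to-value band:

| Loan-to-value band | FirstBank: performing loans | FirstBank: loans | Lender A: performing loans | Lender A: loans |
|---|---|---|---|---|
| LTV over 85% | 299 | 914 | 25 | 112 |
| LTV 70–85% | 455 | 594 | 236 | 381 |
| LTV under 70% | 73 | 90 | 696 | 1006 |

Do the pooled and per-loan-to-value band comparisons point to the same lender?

No

LTV over 85%: FirstBank 299/914 = 32.7%, Lender A 25/112 = 22.3% → FirstBank
LTV 70–85%: FirstBank 455/594 = 76.6%, Lender A 236/381 = 61.9% → FirstBank
LTV under 70%: FirstBank 73/90 = 81.1%, Lender A 696/1006 = 69.2% → FirstBank
Overall: FirstBank 827/1598 = 51.8%, Lender A 957/1499 = 63.8% → Lender A
FirstBank wins each loan-to-value group but Lender A wins overall — the comparison reverses. FirstBank's loans skew toward LTV over 85%, which has a lower base rate.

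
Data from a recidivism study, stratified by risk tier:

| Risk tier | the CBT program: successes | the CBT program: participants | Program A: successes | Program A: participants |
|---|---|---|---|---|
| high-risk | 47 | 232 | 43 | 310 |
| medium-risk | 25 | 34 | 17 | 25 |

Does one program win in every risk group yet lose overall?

High-risk: the CBT program 47/232 = 20.3%, Program A 43/310 = 13.9% → the CBT program
Medium-risk: the CBT program 25/34 = 73.5%, Program A 17/25 = 68.0% → the CBT program
Overall: the CBT program 72/266 = 27.1%, Program A 60/335 = 17.9% → the CBT program
The CBT program wins overall and in every risk group — no reversal.

No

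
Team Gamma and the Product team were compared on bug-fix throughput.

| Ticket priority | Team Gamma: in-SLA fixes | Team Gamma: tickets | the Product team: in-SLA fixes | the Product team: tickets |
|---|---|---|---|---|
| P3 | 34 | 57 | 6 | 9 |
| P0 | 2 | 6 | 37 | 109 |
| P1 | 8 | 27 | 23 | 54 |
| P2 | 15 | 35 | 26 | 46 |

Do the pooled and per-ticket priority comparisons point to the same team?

No

P3: Team Gamma 34/57 = 59.6%, the Product team 6/9 = 66.7% → the Product team
P0: Team Gamma 2/6 = 33.3%, the Product team 37/109 = 33.9% → the Product team
P1: Team Gamma 8/27 = 29.6%, the Product team 23/54 = 42.6% → the Product team
P2: Team Gamma 15/35 = 42.9%, the Product team 26/46 = 56.5% → the Product team
Overall: Team Gamma 59/125 = 47.2%, the Product team 92/218 = 42.2% → Team Gamma
The Product team wins each ticket group but Team Gamma wins overall — the comparison reverses. The Product team's tickets skew toward P0, which has a lower base rate.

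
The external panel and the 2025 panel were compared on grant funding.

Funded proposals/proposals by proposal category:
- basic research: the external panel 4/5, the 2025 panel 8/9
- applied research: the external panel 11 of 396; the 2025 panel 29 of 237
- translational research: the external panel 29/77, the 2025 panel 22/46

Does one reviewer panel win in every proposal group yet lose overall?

No

Basic research: the external panel 4/5 = 80.0%, the 2025 panel 8/9 = 88.9% → the 2025 panel
Applied research: the external panel 11/396 = 2.8%, the 2025 panel 29/237 = 12.2% → the 2025 panel
Translational research: the external panel 29/77 = 37.7%, the 2025 panel 22/46 = 47.8% → the 2025 panel
Overall: the external panel 44/478 = 9.2%, the 2025 panel 59/292 = 20.2% → the 2025 panel
The 2025 panel wins overall and in every proposal group — no reversal.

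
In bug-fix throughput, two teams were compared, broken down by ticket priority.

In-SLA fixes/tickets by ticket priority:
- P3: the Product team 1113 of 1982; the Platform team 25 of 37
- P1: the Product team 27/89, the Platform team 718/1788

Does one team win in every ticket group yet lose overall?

P3: the Product team 1113/1982 = 56.2%, the Platform team 25/37 = 67.6% → the Platform team
P1: the Product team 27/89 = 30.3%, the Platform team 718/1788 = 40.2% → the Platform team
Overall: the Product team 1140/2071 = 55.0%, the Platform team 743/1825 = 40.7% → the Product team
The Platform team wins each ticket group but the Product team wins overall — the comparison reverses. The Platform team's tickets skew toward P1, which has a lower base rate.

Yes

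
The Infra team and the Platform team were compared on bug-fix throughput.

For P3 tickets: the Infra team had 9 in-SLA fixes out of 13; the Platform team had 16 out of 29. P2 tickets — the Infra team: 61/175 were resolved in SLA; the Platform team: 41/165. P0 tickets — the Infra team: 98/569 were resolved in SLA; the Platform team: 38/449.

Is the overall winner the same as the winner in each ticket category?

P3: the Infra team 9/13 = 69.2%, the Platform team 16/29 = 55.2% → the Infra team
P2: the Infra team 61/175 = 34.9%, the Platform team 41/165 = 24.8% → the Infra team
P0: the Infra team 98/569 = 17.2%, the Platform team 38/449 = 8.5% → the Infra team
Overall: the Infra team 168/757 = 22.2%, the Platform team 95/643 = 14.8% → the Infra team
The Infra team wins overall and in every ticket group — no reversal.

Yes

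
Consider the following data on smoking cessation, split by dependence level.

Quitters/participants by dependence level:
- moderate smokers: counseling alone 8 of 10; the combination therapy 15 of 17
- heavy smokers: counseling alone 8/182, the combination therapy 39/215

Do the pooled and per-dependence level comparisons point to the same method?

Moderate smokers: counseling alone 8/10 = 80.0%, the combination therapy 15/17 = 88.2% → the combination therapy
Heavy smokers: counseling alone 8/182 = 4.4%, the combination therapy 39/215 = 18.1% → the combination therapy
Overall: counseling alone 16/192 = 8.3%, the combination therapy 54/232 = 23.3% → the combination therapy
The combination therapy wins overall and in every dependence group — no reversal.

Yes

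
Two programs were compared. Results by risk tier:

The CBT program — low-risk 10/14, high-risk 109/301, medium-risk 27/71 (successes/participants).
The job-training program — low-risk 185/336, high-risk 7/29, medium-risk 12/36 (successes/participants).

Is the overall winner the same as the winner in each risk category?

No

Low-risk: the CBT program 10/14 = 71.4%, the job-training program 185/336 = 55.1% → the CBT program
High-risk: the CBT program 109/301 = 36.2%, the job-training program 7/29 = 24.1% → the CBT program
Medium-risk: the CBT program 27/71 = 38.0%, the job-training program 12/36 = 33.3% → the CBT program
Overall: the CBT program 146/386 = 37.8%, the job-training program 204/401 = 50.9% → the job-training program
The CBT program wins each risk group but the job-training program wins overall — the comparison reverses. The CBT program's participants skew toward high-risk, which has a lower base rate.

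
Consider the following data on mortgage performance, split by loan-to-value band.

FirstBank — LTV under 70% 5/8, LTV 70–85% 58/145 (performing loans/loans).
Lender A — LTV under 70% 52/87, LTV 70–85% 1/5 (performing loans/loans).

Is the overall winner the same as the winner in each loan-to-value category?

No

LTV under 70%: FirstBank 5/8 = 62.5%, Lender A 52/87 = 59.8% → FirstBank
LTV 70–85%: FirstBank 58/145 = 40.0%, Lender A 1/5 = 20.0% → FirstBank
Overall: FirstBank 63/153 = 41.2%, Lender A 53/92 = 57.6% → Lender A
FirstBank wins each loan-to-value group but Lender A wins overall — the comparison reverses. FirstBank's loans skew toward LTV 70–85%, which has a lower base rate.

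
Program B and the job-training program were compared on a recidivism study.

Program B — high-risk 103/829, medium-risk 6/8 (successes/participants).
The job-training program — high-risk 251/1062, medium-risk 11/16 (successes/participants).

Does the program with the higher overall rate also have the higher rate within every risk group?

No

High-risk: Program B 103/829 = 12.4%, the job-training program 251/1062 = 23.6% → the job-training program
Medium-risk: Program B 6/8 = 75.0%, the job-training program 11/16 = 68.8% → Program B
Overall: Program B 109/837 = 13.0%, the job-training program 262/1078 = 24.3% → the job-training program
Neither sweeps: Program B wins 1 of 2 groups, the job-training program wins 1. The job-training program wins overall but not every group — no Simpson reversal.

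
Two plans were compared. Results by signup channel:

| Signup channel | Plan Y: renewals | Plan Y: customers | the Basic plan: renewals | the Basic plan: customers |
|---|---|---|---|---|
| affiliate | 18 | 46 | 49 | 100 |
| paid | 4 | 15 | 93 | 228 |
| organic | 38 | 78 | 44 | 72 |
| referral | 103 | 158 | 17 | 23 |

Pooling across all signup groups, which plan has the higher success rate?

Plan Y

Affiliate: Plan Y 18/46 = 39.1%, the Basic plan 49/100 = 49.0% → the Basic plan
Paid: Plan Y 4/15 = 26.7%, the Basic plan 93/228 = 40.8% → the Basic plan
Organic: Plan Y 38/78 = 48.7%, the Basic plan 44/72 = 61.1% → the Basic plan
Referral: Plan Y 103/158 = 65.2%, the Basic plan 17/23 = 73.9% → the Basic plan
Overall: Plan Y 163/297 = 54.9%, the Basic plan 203/423 = 48.0% → Plan Y
(The Basic plan wins every signup group but Plan Y wins overall — the Basic plan's customers skew toward the low-rate paid group.)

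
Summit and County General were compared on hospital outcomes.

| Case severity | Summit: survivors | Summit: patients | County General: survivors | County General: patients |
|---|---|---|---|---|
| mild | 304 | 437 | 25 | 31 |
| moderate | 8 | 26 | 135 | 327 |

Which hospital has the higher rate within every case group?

County General

Mild: Summit 304/437 = 69.6%, County General 25/31 = 80.6% → County General
Moderate: Summit 8/26 = 30.8%, County General 135/327 = 41.3% → County General
County General has the higher rate in both groups.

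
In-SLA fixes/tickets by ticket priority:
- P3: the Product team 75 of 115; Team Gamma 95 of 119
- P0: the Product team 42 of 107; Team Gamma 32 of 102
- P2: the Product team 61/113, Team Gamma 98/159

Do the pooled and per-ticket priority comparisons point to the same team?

No

P3: the Product team 75/115 = 65.2%, Team Gamma 95/119 = 79.8% → Team Gamma
P0: the Product team 42/107 = 39.3%, Team Gamma 32/102 = 31.4% → the Product team
P2: the Product team 61/113 = 54.0%, Team Gamma 98/159 = 61.6% → Team Gamma
Overall: the Product team 178/335 = 53.1%, Team Gamma 225/380 = 59.2% → Team Gamma
Neither sweeps: the Product team wins 1 of 3 groups, Team Gamma wins 2. Team Gamma wins overall but not every group — no Simpson reversal.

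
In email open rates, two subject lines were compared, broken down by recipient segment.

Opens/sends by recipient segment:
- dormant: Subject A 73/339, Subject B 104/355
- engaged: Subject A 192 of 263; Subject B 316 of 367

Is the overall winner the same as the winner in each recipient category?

Dormant: Subject A 73/339 = 21.5%, Subject B 104/355 = 29.3% → Subject B
Engaged: Subject A 192/263 = 73.0%, Subject B 316/367 = 86.1% → Subject B
Overall: Subject A 265/602 = 44.0%, Subject B 420/722 = 58.2% → Subject B
Subject B wins overall and in every recipient group — no reversal.

Yes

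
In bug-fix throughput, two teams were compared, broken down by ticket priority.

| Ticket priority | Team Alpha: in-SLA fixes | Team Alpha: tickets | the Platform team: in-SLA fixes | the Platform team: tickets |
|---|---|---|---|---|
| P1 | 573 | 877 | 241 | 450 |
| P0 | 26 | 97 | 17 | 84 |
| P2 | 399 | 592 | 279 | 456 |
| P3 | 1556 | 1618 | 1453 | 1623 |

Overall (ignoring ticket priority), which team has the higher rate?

Team Alpha

P1: Team Alpha 573/877 = 65.3%, the Platform team 241/450 = 53.6% → Team Alpha
P0: Team Alpha 26/97 = 26.8%, the Platform team 17/84 = 20.2% → Team Alpha
P2: Team Alpha 399/592 = 67.4%, the Platform team 279/456 = 61.2% → Team Alpha
P3: Team Alpha 1556/1618 = 96.2%, the Platform team 1453/1623 = 89.5% → Team Alpha
Overall: Team Alpha 2554/3184 = 80.2%, the Platform team 1990/2613 = 76.2% → Team Alpha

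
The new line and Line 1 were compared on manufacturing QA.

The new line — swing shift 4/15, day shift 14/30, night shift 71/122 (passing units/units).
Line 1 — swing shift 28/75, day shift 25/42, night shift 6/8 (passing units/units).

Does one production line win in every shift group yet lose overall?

Swing shift: the new line 4/15 = 26.7%, Line 1 28/75 = 37.3% → Line 1
Day shift: the new line 14/30 = 46.7%, Line 1 25/42 = 59.5% → Line 1
Night shift: the new line 71/122 = 58.2%, Line 1 6/8 = 75.0% → Line 1
Overall: the new line 89/167 = 53.3%, Line 1 59/125 = 47.2% → the new line
Line 1 wins each shift group but the new line wins overall — the comparison reverses. Line 1's units skew toward swing shift, which has a lower base rate.

Yes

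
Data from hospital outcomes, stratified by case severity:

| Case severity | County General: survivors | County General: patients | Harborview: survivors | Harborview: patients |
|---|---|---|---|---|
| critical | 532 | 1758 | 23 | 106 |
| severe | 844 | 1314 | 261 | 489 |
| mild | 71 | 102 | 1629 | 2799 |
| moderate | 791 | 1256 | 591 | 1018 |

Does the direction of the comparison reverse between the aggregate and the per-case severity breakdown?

Critical: County General 532/1758 = 30.3%, Harborview 23/106 = 21.7% → County General
Severe: County General 844/1314 = 64.2%, Harborview 261/489 = 53.4% → County General
Mild: County General 71/102 = 69.6%, Harborview 1629/2799 = 58.2% → County General
Moderate: County General 791/1256 = 63.0%, Harborview 591/1018 = 58.1% → County General
Overall: County General 2238/4430 = 50.5%, Harborview 2504/4412 = 56.8% → Harborview
County General wins each case group but Harborview wins overall — the comparison reverses. County General's patients skew toward critical, which has a lower base rate.

Yes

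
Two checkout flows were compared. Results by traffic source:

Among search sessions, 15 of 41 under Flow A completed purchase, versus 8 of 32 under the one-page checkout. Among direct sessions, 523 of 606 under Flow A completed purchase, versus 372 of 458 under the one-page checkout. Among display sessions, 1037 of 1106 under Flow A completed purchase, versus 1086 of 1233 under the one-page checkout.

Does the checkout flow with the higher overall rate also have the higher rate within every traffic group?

Search: Flow A 15/41 = 36.6%, the one-page checkout 8/32 = 25.0% → Flow A
Direct: Flow A 523/606 = 86.3%, the one-page checkout 372/458 = 81.2% → Flow A
Display: Flow A 1037/1106 = 93.8%, the one-page checkout 1086/1233 = 88.1% → Flow A
Overall: Flow A 1575/1753 = 89.8%, the one-page checkout 1466/1723 = 85.1% → Flow A
Flow A wins overall and in every traffic group — no reversal.

Yes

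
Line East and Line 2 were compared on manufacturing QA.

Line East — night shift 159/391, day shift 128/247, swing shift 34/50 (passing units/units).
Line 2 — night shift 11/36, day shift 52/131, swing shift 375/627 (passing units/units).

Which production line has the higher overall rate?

Night shift: Line East 159/391 = 40.7%, Line 2 11/36 = 30.6% → Line East
Day shift: Line East 128/247 = 51.8%, Line 2 52/131 = 39.7% → Line East
Swing shift: Line East 34/50 = 68.0%, Line 2 375/627 = 59.8% → Line East
Overall: Line East 321/688 = 46.7%, Line 2 438/794 = 55.2% → Line 2
(Line East wins every shift group but Line 2 wins overall — Line East's units skew toward the low-rate night shift group.)

Line 2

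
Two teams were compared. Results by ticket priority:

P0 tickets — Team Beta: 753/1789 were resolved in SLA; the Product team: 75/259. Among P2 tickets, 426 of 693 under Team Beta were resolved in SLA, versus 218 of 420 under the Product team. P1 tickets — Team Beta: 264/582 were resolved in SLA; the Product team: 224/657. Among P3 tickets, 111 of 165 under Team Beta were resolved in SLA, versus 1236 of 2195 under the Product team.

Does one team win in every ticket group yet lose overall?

P0: Team Beta 753/1789 = 42.1%, the Product team 75/259 = 29.0% → Team Beta
P2: Team Beta 426/693 = 61.5%, the Product team 218/420 = 51.9% → Team Beta
P1: Team Beta 264/582 = 45.4%, the Product team 224/657 = 34.1% → Team Beta
P3: Team Beta 111/165 = 67.3%, the Product team 1236/2195 = 56.3% → Team Beta
Overall: Team Beta 1554/3229 = 48.1%, the Product team 1753/3531 = 49.6% → the Product team
Team Beta wins each ticket group but the Product team wins overall — the comparison reverses. Team Beta's tickets skew toward P0, which has a lower base rate.

Yes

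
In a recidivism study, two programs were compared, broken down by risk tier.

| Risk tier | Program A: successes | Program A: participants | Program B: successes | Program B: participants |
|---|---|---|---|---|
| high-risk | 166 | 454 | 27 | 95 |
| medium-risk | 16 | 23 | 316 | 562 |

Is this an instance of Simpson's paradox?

High-risk: Program A 166/454 = 36.6%, Program B 27/95 = 28.4% → Program A
Medium-risk: Program A 16/23 = 69.6%, Program B 316/562 = 56.2% → Program A
Overall: Program A 182/477 = 38.2%, Program B 343/657 = 52.2% → Program B
Program A wins each risk group but Program B wins overall — the comparison reverses. Program A's participants skew toward high-risk, which has a lower base rate.

Yes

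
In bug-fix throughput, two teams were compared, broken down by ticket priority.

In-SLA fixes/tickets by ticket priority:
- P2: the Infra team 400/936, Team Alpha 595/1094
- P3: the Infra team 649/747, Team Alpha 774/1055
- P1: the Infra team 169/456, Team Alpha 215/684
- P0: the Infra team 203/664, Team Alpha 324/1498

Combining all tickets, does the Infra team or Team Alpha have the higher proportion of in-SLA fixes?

P2: the Infra team 400/936 = 42.7%, Team Alpha 595/1094 = 54.4% → Team Alpha
P3: the Infra team 649/747 = 86.9%, Team Alpha 774/1055 = 73.4% → the Infra team
P1: the Infra team 169/456 = 37.1%, Team Alpha 215/684 = 31.4% → the Infra team
P0: the Infra team 203/664 = 30.6%, Team Alpha 324/1498 = 21.6% → the Infra team
Overall: the Infra team 1421/2803 = 50.7%, Team Alpha 1908/4331 = 44.1% → the Infra team
(Neither sweeps every ticket group, but the Infra team has the higher pooled rate.)

the Infra team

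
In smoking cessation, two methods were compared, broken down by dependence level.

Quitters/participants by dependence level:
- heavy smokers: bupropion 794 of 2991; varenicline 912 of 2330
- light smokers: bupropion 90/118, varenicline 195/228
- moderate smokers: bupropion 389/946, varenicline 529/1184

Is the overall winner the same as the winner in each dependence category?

Heavy smokers: bupropion 794/2991 = 26.5%, varenicline 912/2330 = 39.1% → varenicline
Light smokers: bupropion 90/118 = 76.3%, varenicline 195/228 = 85.5% → varenicline
Moderate smokers: bupropion 389/946 = 41.1%, varenicline 529/1184 = 44.7% → varenicline
Overall: bupropion 1273/4055 = 31.4%, varenicline 1636/3742 = 43.7% → varenicline
Varenicline wins overall and in every dependence group — no reversal.

Yes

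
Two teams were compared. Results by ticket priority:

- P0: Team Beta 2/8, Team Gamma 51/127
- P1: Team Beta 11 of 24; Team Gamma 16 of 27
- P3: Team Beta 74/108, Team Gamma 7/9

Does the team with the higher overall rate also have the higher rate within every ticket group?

P0: Team Beta 2/8 = 25.0%, Team Gamma 51/127 = 40.2% → Team Gamma
P1: Team Beta 11/24 = 45.8%, Team Gamma 16/27 = 59.3% → Team Gamma
P3: Team Beta 74/108 = 68.5%, Team Gamma 7/9 = 77.8% → Team Gamma
Overall: Team Beta 87/140 = 62.1%, Team Gamma 74/163 = 45.4% → Team Beta
Team Gamma wins each ticket group but Team Beta wins overall — the comparison reverses. Team Gamma's tickets skew toward P0, which has a lower base rate.

No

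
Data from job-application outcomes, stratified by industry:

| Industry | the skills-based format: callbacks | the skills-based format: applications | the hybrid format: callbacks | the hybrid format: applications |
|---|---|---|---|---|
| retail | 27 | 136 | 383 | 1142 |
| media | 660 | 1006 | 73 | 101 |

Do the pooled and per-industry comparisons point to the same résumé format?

No

Retail: the skills-based format 27/136 = 19.9%, the hybrid format 383/1142 = 33.5% → the hybrid format
Media: the skills-based format 660/1006 = 65.6%, the hybrid format 73/101 = 72.3% → the hybrid format
Overall: the skills-based format 687/1142 = 60.2%, the hybrid format 456/1243 = 36.7% → the skills-based format
The hybrid format wins each industry group but the skills-based format wins overall — the comparison reverses. The hybrid format's applications skew toward retail, which has a lower base rate.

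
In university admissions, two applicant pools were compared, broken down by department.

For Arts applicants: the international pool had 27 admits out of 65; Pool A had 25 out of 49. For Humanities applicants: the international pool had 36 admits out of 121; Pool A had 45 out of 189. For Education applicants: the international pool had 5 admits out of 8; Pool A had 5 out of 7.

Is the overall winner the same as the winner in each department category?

Arts: the international pool 27/65 = 41.5%, Pool A 25/49 = 51.0% → Pool A
Humanities: the international pool 36/121 = 29.8%, Pool A 45/189 = 23.8% → the international pool
Education: the international pool 5/8 = 62.5%, Pool A 5/7 = 71.4% → Pool A
Overall: the international pool 68/194 = 35.1%, Pool A 75/245 = 30.6% → the international pool
Neither sweeps: the international pool wins 1 of 3 groups, Pool A wins 2. The international pool wins overall but not every group — no Simpson reversal.

No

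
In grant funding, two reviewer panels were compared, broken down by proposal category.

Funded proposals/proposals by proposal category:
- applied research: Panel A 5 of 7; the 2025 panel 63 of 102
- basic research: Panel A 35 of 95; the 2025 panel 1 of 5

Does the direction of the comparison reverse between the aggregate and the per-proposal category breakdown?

Yes

Applied research: Panel A 5/7 = 71.4%, the 2025 panel 63/102 = 61.8% → Panel A
Basic research: Panel A 35/95 = 36.8%, the 2025 panel 1/5 = 20.0% → Panel A
Overall: Panel A 40/102 = 39.2%, the 2025 panel 64/107 = 59.8% → the 2025 panel
Panel A wins each proposal group but the 2025 panel wins overall — the comparison reverses. Panel A's proposals skew toward basic research, which has a lower base rate.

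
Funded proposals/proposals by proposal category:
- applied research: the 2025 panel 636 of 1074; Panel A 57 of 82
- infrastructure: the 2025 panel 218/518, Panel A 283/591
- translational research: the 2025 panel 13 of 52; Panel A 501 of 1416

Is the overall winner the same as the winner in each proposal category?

Applied research: the 2025 panel 636/1074 = 59.2%, Panel A 57/82 = 69.5% → Panel A
Infrastructure: the 2025 panel 218/518 = 42.1%, Panel A 283/591 = 47.9% → Panel A
Translational research: the 2025 panel 13/52 = 25.0%, Panel A 501/1416 = 35.4% → Panel A
Overall: the 2025 panel 867/1644 = 52.7%, Panel A 841/2089 = 40.3% → the 2025 panel
Panel A wins each proposal group but the 2025 panel wins overall — the comparison reverses. Panel A's proposals skew toward translational research, which has a lower base rate.

No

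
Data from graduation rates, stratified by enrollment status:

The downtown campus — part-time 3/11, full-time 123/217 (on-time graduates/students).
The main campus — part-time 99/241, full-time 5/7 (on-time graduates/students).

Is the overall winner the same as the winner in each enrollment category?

No

Part-time: the downtown campus 3/11 = 27.3%, the main campus 99/241 = 41.1% → the main campus
Full-time: the downtown campus 123/217 = 56.7%, the main campus 5/7 = 71.4% → the main campus
Overall: the downtown campus 126/228 = 55.3%, the main campus 104/248 = 41.9% → the downtown campus
The main campus wins each enrollment group but the downtown campus wins overall — the comparison reverses. The main campus's students skew toward part-time, which has a lower base rate.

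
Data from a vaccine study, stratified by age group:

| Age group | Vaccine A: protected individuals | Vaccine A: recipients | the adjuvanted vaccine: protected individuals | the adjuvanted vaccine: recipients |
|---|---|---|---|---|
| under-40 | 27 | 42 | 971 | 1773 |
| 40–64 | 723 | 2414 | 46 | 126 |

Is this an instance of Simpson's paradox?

No

Under-40: Vaccine A 27/42 = 64.3%, the adjuvanted vaccine 971/1773 = 54.8% → Vaccine A
40–64: Vaccine A 723/2414 = 30.0%, the adjuvanted vaccine 46/126 = 36.5% → the adjuvanted vaccine
Overall: Vaccine A 750/2456 = 30.5%, the adjuvanted vaccine 1017/1899 = 53.6% → the adjuvanted vaccine
Neither sweeps: Vaccine A wins 1 of 2 groups, the adjuvanted vaccine wins 1. The adjuvanted vaccine wins overall but not every group — no Simpson reversal.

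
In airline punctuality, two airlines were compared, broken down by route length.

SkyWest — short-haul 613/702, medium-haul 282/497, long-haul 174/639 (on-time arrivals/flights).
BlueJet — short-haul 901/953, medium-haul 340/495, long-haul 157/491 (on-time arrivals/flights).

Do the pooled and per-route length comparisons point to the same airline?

Yes

Short-haul: SkyWest 613/702 = 87.3%, BlueJet 901/953 = 94.5% → BlueJet
Medium-haul: SkyWest 282/497 = 56.7%, BlueJet 340/495 = 68.7% → BlueJet
Long-haul: SkyWest 174/639 = 27.2%, BlueJet 157/491 = 32.0% → BlueJet
Overall: SkyWest 1069/1838 = 58.2%, BlueJet 1398/1939 = 72.1% → BlueJet
BlueJet wins overall and in every route group — no reversal.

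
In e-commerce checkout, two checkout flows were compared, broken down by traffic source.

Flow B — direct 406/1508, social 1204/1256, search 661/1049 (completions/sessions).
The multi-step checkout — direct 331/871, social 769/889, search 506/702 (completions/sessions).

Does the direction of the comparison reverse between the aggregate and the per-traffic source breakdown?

No

Direct: Flow B 406/1508 = 26.9%, the multi-step checkout 331/871 = 38.0% → the multi-step checkout
Social: Flow B 1204/1256 = 95.9%, the multi-step checkout 769/889 = 86.5% → Flow B
Search: Flow B 661/1049 = 63.0%, the multi-step checkout 506/702 = 72.1% → the multi-step checkout
Overall: Flow B 2271/3813 = 59.6%, the multi-step checkout 1606/2462 = 65.2% → the multi-step checkout
Neither sweeps: Flow B wins 1 of 3 groups, the multi-step checkout wins 2. The multi-step checkout wins overall but not every group — no Simpson reversal.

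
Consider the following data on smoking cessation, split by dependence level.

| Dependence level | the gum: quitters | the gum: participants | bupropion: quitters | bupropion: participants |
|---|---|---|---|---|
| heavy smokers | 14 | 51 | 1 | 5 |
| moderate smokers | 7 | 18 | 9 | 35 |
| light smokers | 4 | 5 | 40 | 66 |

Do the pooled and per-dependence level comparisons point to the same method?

Heavy smokers: the gum 14/51 = 27.5%, bupropion 1/5 = 20.0% → the gum
Moderate smokers: the gum 7/18 = 38.9%, bupropion 9/35 = 25.7% → the gum
Light smokers: the gum 4/5 = 80.0%, bupropion 40/66 = 60.6% → the gum
Overall: the gum 25/74 = 33.8%, bupropion 50/106 = 47.2% → bupropion
The gum wins each dependence group but bupropion wins overall — the comparison reverses. The gum's participants skew toward heavy smokers, which has a lower base rate.

No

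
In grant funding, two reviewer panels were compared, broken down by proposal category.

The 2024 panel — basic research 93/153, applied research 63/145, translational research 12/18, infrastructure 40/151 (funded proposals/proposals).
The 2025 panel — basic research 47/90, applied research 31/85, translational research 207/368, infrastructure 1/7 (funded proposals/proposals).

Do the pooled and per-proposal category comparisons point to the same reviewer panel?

Basic research: the 2024 panel 93/153 = 60.8%, the 2025 panel 47/90 = 52.2% → the 2024 panel
Applied research: the 2024 panel 63/145 = 43.4%, the 2025 panel 31/85 = 36.5% → the 2024 panel
Translational research: the 2024 panel 12/18 = 66.7%, the 2025 panel 207/368 = 56.2% → the 2024 panel
Infrastructure: the 2024 panel 40/151 = 26.5%, the 2025 panel 1/7 = 14.3% → the 2024 panel
Overall: the 2024 panel 208/467 = 44.5%, the 2025 panel 286/550 = 52.0% → the 2025 panel
The 2024 panel wins each proposal group but the 2025 panel wins overall — the comparison reverses. The 2024 panel's proposals skew toward infrastructure, which has a lower base rate.

No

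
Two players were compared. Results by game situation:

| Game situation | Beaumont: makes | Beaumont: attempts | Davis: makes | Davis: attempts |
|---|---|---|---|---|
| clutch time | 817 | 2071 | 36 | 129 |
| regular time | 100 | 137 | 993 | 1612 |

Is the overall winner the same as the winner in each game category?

Clutch time: Beaumont 817/2071 = 39.4%, Davis 36/129 = 27.9% → Beaumont
Regular time: Beaumont 100/137 = 73.0%, Davis 993/1612 = 61.6% → Beaumont
Overall: Beaumont 917/2208 = 41.5%, Davis 1029/1741 = 59.1% → Davis
Beaumont wins each game group but Davis wins overall — the comparison reverses. Beaumont's attempts skew toward clutch time, which has a lower base rate.

No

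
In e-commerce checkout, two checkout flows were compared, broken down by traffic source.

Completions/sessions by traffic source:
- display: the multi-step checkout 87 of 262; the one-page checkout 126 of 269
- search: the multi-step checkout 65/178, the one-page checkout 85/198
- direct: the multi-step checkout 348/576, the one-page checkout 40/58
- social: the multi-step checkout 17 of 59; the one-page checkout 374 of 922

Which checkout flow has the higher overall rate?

Display: the multi-step checkout 87/262 = 33.2%, the one-page checkout 126/269 = 46.8% → the one-page checkout
Search: the multi-step checkout 65/178 = 36.5%, the one-page checkout 85/198 = 42.9% → the one-page checkout
Direct: the multi-step checkout 348/576 = 60.4%, the one-page checkout 40/58 = 69.0% → the one-page checkout
Social: the multi-step checkout 17/59 = 28.8%, the one-page checkout 374/922 = 40.6% → the one-page checkout
Overall: the multi-step checkout 517/1075 = 48.1%, the one-page checkout 625/1447 = 43.2% → the multi-step checkout
(The one-page checkout wins every traffic group but the multi-step checkout wins overall — the one-page checkout's sessions skew toward the low-rate social group.)

the multi-step checkout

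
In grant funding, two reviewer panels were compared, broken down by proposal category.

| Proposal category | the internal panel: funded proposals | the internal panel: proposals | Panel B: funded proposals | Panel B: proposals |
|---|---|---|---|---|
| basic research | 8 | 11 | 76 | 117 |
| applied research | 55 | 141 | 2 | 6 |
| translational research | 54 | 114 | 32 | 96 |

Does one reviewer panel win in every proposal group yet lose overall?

Yes

Basic research: the internal panel 8/11 = 72.7%, Panel B 76/117 = 65.0% → the internal panel
Applied research: the internal panel 55/141 = 39.0%, Panel B 2/6 = 33.3% → the internal panel
Translational research: the internal panel 54/114 = 47.4%, Panel B 32/96 = 33.3% → the internal panel
Overall: the internal panel 117/266 = 44.0%, Panel B 110/219 = 50.2% → Panel B
The internal panel wins each proposal group but Panel B wins overall — the comparison reverses. The internal panel's proposals skew toward applied research, which has a lower base rate.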